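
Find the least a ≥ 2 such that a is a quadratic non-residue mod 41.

(2/41) = +1, so 2 is a residue.
(3/41) = −1, so 3 is the smallest positive non-residue mod 41.

3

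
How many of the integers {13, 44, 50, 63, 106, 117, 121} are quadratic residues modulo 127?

5

(13/127) = +1 → QR.
(44/127) = +1 → QR.
(50/127) = +1 → QR.
(63/127) = -1 → non-residue.
(106/127) = -1 → non-residue.
(117/127) = +1 → QR.
(121/127) = +1 → QR.
Total quadratic residues among the 7: 5.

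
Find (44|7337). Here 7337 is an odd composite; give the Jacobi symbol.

Pull out 2^2: since 7337 ≡ 1 (mod 8), (2/7337) = +1, so (2/7337)^2 = +1.
Reciprocity: 11 ≡ 3 and 7337 ≡ 1 (mod 4), so (11/7337) = +(7337/11).
Reduce top mod 11: now compute (0/11).
Top reduces to 0: gcd > 1, so the symbol is 0.

0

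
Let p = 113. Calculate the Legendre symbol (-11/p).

First reduce: -11 ≡ 102 (mod 113).
Pull out 2: since 113 ≡ 1 (mod 8), (2/113) = +1.
Reciprocity: 51 ≡ 3 and 113 ≡ 1 (mod 4), so (51/113) = +(113/51).
Reduce top mod 51: now compute (11/51).
Reciprocity: 11 ≡ 3 and 51 ≡ 3 (mod 4), so (11/51) = −(51/11).
Reduce top mod 11: now compute (7/11).
Reciprocity: 7 ≡ 3 and 11 ≡ 3 (mod 4), so (7/11) = −(11/7).
Reduce top mod 7: now compute (4/7).
Pull out 2^2: since 7 ≡ 7 (mod 8), (2/7) = +1, so (2/7)^2 = +1.
Reached (1/7) = 1. Collecting the sign flips along the way, the symbol is +1.

1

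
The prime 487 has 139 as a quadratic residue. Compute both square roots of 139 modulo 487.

Since 487 ≡ 3 (mod 4), a square root of 139 is 139^((487+1)/4) = 139^122 mod 487.
Repeated squaring: 139^2≡328, 139^4≡444, 139^8≡388, 139^16≡61, 139^32≡312, 139^64≡431 (mod 487).
139^122 = 139^(64+32+16+8+2) ≡ 447 (mod 487).
Check: 447² = 199809 ≡ 139 (mod 487). The two roots are 40 and 447.

40, 447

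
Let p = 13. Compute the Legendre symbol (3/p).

1

Euler's criterion: (3/13) ≡ 3^6 (mod 13).
3^2 ≡ 9 (mod 13)
3^4 ≡ 3 (mod 13)
3^6 = 3^(4+2) ≡ 1 (mod 13).
Result is 1, so (3/13) = 1.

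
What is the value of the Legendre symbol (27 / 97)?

Reciprocity: 27 ≡ 3 and 97 ≡ 1 (mod 4), so (27/97) = +(97/27).
Reduce top mod 27: now compute (16/27).
Pull out 2^4: since 27 ≡ 3 (mod 8), (2/27) = -1, so (2/27)^4 = +1.
Reached (1/27) = 1. Collecting the sign flips along the way, the symbol is +1.

1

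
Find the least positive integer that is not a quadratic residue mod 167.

(2/167) = +1, so 2 is a residue.
(3/167) = +1, so 3 is a residue.
(4/167) = +1, so 4 is a residue.
(5/167) = −1, so 5 is the smallest positive non-residue mod 167.

5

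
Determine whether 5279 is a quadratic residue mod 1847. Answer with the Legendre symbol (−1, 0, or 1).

First reduce: 5279 ≡ 1585 (mod 1847).
Reciprocity: 1585 ≡ 1 and 1847 ≡ 3 (mod 4), so (1585/1847) = +(1847/1585).
Reduce top mod 1585: now compute (262/1585).
Pull out 2: since 1585 ≡ 1 (mod 8), (2/1585) = +1.
Reciprocity: 131 ≡ 3 and 1585 ≡ 1 (mod 4), so (131/1585) = +(1585/131).
Reduce top mod 131: now compute (13/131).
Reciprocity: 13 ≡ 1 and 131 ≡ 3 (mod 4), so (13/131) = +(131/13).
Reduce top mod 13: now compute (1/13).
Reached (1/13) = 1. Collecting the sign flips along the way, the symbol is +1.

1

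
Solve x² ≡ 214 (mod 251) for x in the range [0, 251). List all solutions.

88, 163

Since 251 ≡ 3 (mod 4), a square root of 214 is 214^((251+1)/4) = 214^63 mod 251.
Repeated squaring: 214^2≡114, 214^4≡195, 214^8≡124, 214^16≡65, 214^32≡209 (mod 251).
214^63 = 214^(32+16+8+4+2+1) ≡ 88 (mod 251).
Check: 88² = 7744 ≡ 214 (mod 251). The two roots are 88 and 163.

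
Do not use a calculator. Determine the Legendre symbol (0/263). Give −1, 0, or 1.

0

Top reduces to 0: gcd > 1, so the symbol is 0.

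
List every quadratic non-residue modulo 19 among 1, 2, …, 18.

2, 3, 8, 10, 12, 13, 14, 15, 18

Square k = 1,…,9 (k and 19−k give the same square):
1²=1, 2²=4, 3²=9, 4²=16, 5²≡6, 6²≡17, 7²≡11, 8²≡7, 9²≡5 (mod 19).
The residues are {1, 4, 5, 6, 7, 9, 11, 16, 17}; the non-residues are the remaining 9 nonzero classes.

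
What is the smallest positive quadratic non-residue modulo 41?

3

(2/41) = +1, so 2 is a residue.
(3/41) = −1, so 3 is the smallest positive non-residue mod 41.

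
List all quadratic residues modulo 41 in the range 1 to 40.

1,2,4,5,8,9,10,16,18,20,21,23,25,31,32,33,36,37,39,40

Square k = 1,…,20 (k and 41−k give the same square):
1²=1, 2²=4, 3²=9, 4²=16, 5²=25, 6²=36, 7²≡8, 8²≡23, 9²≡40, 10²≡18, 11²≡39, 12²≡21, 13²≡5, 14²≡32, 15²≡20, 16²≡10, 17²≡2, 18²≡37, 19²≡33, 20²≡31 (mod 41).
So the quadratic residues mod 41 are {1, 2, 4, 5, 8, 9, 10, 16, 18, 20, 21, 23, 25, 31, 32, 33, 36, 37, 39, 40}.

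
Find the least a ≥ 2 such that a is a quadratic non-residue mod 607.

3

(2/607) = +1, so 2 is a residue.
(3/607) = −1, so 3 is the smallest positive non-residue mod 607.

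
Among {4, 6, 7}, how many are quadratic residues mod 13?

(4/13) = +1 → QR.
(6/13) = -1 → non-residue.
(7/13) = -1 → non-residue.
Total quadratic residues among the 3: 1.

1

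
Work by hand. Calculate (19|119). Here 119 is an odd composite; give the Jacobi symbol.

Reciprocity: 19 ≡ 3 and 119 ≡ 3 (mod 4), so (19/119) = −(119/19).
Reduce top mod 19: now compute (5/19).
Reciprocity: 5 ≡ 1 and 19 ≡ 3 (mod 4), so (5/19) = +(19/5).
Reduce top mod 5: now compute (4/5).
Pull out 2^2: since 5 ≡ 5 (mod 8), (2/5) = -1, so (2/5)^2 = +1.
Reached (1/5) = 1. Collecting the sign flips along the way, the symbol is -1.

-1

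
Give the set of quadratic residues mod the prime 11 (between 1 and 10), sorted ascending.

Square k = 1,…,5 (k and 11−k give the same square):
1²=1, 2²=4, 3²=9, 4²≡5, 5²≡3 (mod 11).
So the quadratic residues mod 11 are {1, 3, 4, 5, 9}.

1 3 4 5 9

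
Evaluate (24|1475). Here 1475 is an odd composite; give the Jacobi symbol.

-1

Pull out 2^3: since 1475 ≡ 3 (mod 8), (2/1475) = -1, so (2/1475)^3 = -1.
Reciprocity: 3 ≡ 3 and 1475 ≡ 3 (mod 4), so (3/1475) = −(1475/3).
Reduce top mod 3: now compute (2/3).
Pull out 2: since 3 ≡ 3 (mod 8), (2/3) = -1.
Reached (1/3) = 1. Collecting the sign flips along the way, the symbol is -1.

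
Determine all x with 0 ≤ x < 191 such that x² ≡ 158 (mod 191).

Since 191 ≡ 3 (mod 4), a square root of 158 is 158^((191+1)/4) = 158^48 mod 191.
Repeated squaring: 158^2≡134, 158^4≡2, 158^8≡4, 158^16≡16, 158^32≡65 (mod 191).
158^48 = 158^(32+16) ≡ 85 (mod 191).
Check: 85² = 7225 ≡ 158 (mod 191). The two roots are 85 and 106.

85, 106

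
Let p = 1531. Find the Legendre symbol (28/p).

Pull out 2^2: since 1531 ≡ 3 (mod 8), (2/1531) = -1, so (2/1531)^2 = +1.
Reciprocity: 7 ≡ 3 and 1531 ≡ 3 (mod 4), so (7/1531) = −(1531/7).
Reduce top mod 7: now compute (5/7).
Reciprocity: 5 ≡ 1 and 7 ≡ 3 (mod 4), so (5/7) = +(7/5).
Reduce top mod 5: now compute (2/5).
Pull out 2: since 5 ≡ 5 (mod 8), (2/5) = -1.
Reached (1/5) = 1. Collecting the sign flips along the way, the symbol is +1.

1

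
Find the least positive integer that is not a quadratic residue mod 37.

(2/37) = −1, so 2 is the smallest positive non-residue mod 37.

2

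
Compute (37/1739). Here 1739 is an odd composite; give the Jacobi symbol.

0

Reciprocity: 37 ≡ 1 and 1739 ≡ 3 (mod 4), so (37/1739) = +(1739/37).
Reduce top mod 37: now compute (0/37).
Top reduces to 0: gcd > 1, so the symbol is 0.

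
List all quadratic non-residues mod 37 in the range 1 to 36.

2, 5, 6, 8, 13, 14, 15, 17, 18, 19, 20, 22, 23, 24, 29, 31, 32, 35

Square k = 1,…,18 (k and 37−k give the same square):
1²=1, 2²=4, 3²=9, 4²=16, 5²=25, 6²=36, 7²≡12, 8²≡27, 9²≡7, 10²≡26, 11²≡10, 12²≡33, 13²≡21, 14²≡11, 15²≡3, 16²≡34, 17²≡30, 18²≡28 (mod 37).
The residues are {1, 3, 4, 7, 9, 10, 11, 12, 16, 21, 25, 26, 27, 28, 30, 33, 34, 36}; the non-residues are the remaining 18 nonzero classes.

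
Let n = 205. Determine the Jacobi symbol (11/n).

Reciprocity: 11 ≡ 3 and 205 ≡ 1 (mod 4), so (11/205) = +(205/11).
Reduce top mod 11: now compute (7/11).
Reciprocity: 7 ≡ 3 and 11 ≡ 3 (mod 4), so (7/11) = −(11/7).
Reduce top mod 7: now compute (4/7).
Pull out 2^2: since 7 ≡ 7 (mod 8), (2/7) = +1, so (2/7)^2 = +1.
Reached (1/7) = 1. Collecting the sign flips along the way, the symbol is -1.

-1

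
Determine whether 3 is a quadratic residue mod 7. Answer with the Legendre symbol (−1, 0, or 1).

-1

Reciprocity: 3 ≡ 3 and 7 ≡ 3 (mod 4), so (3/7) = −(7/3).
Reduce top mod 3: now compute (1/3).
Reached (1/3) = 1. Collecting the sign flips along the way, the symbol is -1.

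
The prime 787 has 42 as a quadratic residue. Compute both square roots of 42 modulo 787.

228, 559

Since 787 ≡ 3 (mod 4), a square root of 42 is 42^((787+1)/4) = 42^197 mod 787.
Repeated squaring: 42^2≡190, 42^4≡685, 42^8≡173, 42^16≡23, 42^32≡529, 42^64≡456, 42^128≡168 (mod 787).
42^197 = 42^(128+64+4+1) ≡ 559 (mod 787).
Check: 559² = 312481 ≡ 42 (mod 787). The two roots are 228 and 559.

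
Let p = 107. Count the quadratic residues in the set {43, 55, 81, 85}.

(43/107) = -1 → non-residue.
(55/107) = -1 → non-residue.
(81/107) = +1 → QR.
(85/107) = +1 → QR.
Total quadratic residues among the 4: 2.

2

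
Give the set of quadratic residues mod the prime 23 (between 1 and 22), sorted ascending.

1 2 3 4 6 8 9 12 13 16 18

Square k = 1,…,11 (k and 23−k give the same square):
1²=1, 2²=4, 3²=9, 4²=16, 5²≡2, 6²≡13, 7²≡3, 8²≡18, 9²≡12, 10²≡8, 11²≡6 (mod 23).
So the quadratic residues mod 23 are {1, 2, 3, 4, 6, 8, 9, 12, 13, 16, 18}.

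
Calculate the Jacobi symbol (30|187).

-1

Pull out 2: since 187 ≡ 3 (mod 8), (2/187) = -1.
Reciprocity: 15 ≡ 3 and 187 ≡ 3 (mod 4), so (15/187) = −(187/15).
Reduce top mod 15: now compute (7/15).
Reciprocity: 7 ≡ 3 and 15 ≡ 3 (mod 4), so (7/15) = −(15/7).
Reduce top mod 7: now compute (1/7).
Reached (1/7) = 1. Collecting the sign flips along the way, the symbol is -1.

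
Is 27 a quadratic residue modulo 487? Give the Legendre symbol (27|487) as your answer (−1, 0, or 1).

Reciprocity: 27 ≡ 3 and 487 ≡ 3 (mod 4), so (27/487) = −(487/27).
Reduce top mod 27: now compute (1/27).
Reached (1/27) = 1. Collecting the sign flips along the way, the symbol is -1.

-1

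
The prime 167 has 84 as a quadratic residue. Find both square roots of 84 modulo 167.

Since 167 ≡ 3 (mod 4), a square root of 84 is 84^((167+1)/4) = 84^42 mod 167.
Repeated squaring: 84^2≡42, 84^4≡94, 84^8≡152, 84^16≡58, 84^32≡24 (mod 167).
84^42 = 84^(32+8+2) ≡ 77 (mod 167).
Check: 77² = 5929 ≡ 84 (mod 167). The two roots are 77 and 90.

77, 90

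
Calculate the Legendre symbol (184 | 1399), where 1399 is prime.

Pull out 2^3: since 1399 ≡ 7 (mod 8), (2/1399) = +1, so (2/1399)^3 = +1.
Reciprocity: 23 ≡ 3 and 1399 ≡ 3 (mod 4), so (23/1399) = −(1399/23).
Reduce top mod 23: now compute (19/23).
Reciprocity: 19 ≡ 3 and 23 ≡ 3 (mod 4), so (19/23) = −(23/19).
Reduce top mod 19: now compute (4/19).
Pull out 2^2: since 19 ≡ 3 (mod 8), (2/19) = -1, so (2/19)^2 = +1.
Reached (1/19) = 1. Collecting the sign flips along the way, the symbol is +1.

1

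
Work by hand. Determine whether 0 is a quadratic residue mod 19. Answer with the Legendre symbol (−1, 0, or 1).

Top reduces to 0: gcd > 1, so the symbol is 0.

0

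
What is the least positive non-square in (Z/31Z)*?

3

(2/31) = +1, so 2 is a residue.
(3/31) = −1, so 3 is the smallest positive non-residue mod 31.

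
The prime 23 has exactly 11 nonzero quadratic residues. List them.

Square k = 1,…,11 (k and 23−k give the same square):
1²=1, 2²=4, 3²=9, 4²=16, 5²≡2, 6²≡13, 7²≡3, 8²≡18, 9²≡12, 10²≡8, 11²≡6 (mod 23).
So the quadratic residues mod 23 are {1, 2, 3, 4, 6, 8, 9, 12, 13, 16, 18}.

1 2 3 4 6 8 9 12 13 16 18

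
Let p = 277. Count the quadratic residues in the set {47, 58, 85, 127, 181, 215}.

(47/277) = +1 → QR.
(58/277) = -1 → non-residue.
(85/277) = +1 → QR.
(127/277) = -1 → non-residue.
(181/277) = -1 → non-residue.
(215/277) = +1 → QR.
Total quadratic residues among the 6: 3.

3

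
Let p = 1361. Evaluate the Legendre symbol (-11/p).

First reduce: -11 ≡ 1350 (mod 1361).
Pull out 2: since 1361 ≡ 1 (mod 8), (2/1361) = +1.
Reciprocity: 675 ≡ 3 and 1361 ≡ 1 (mod 4), so (675/1361) = +(1361/675).
Reduce top mod 675: now compute (11/675).
Reciprocity: 11 ≡ 3 and 675 ≡ 3 (mod 4), so (11/675) = −(675/11).
Reduce top mod 11: now compute (4/11).
Pull out 2^2: since 11 ≡ 3 (mod 8), (2/11) = -1, so (2/11)^2 = +1.
Reached (1/11) = 1. Collecting the sign flips along the way, the symbol is -1.

-1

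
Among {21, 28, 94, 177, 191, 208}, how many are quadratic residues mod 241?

3

(21/241) = -1 → non-residue.
(28/241) = -1 → non-residue.
(94/241) = +1 → QR.
(177/241) = +1 → QR.
(191/241) = +1 → QR.
(208/241) = -1 → non-residue.
Total quadratic residues among the 6: 3.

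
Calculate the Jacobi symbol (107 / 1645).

Reciprocity: 107 ≡ 3 and 1645 ≡ 1 (mod 4), so (107/1645) = +(1645/107).
Reduce top mod 107: now compute (40/107).
Pull out 2^3: since 107 ≡ 3 (mod 8), (2/107) = -1, so (2/107)^3 = -1.
Reciprocity: 5 ≡ 1 and 107 ≡ 3 (mod 4), so (5/107) = +(107/5).
Reduce top mod 5: now compute (2/5).
Pull out 2: since 5 ≡ 5 (mod 8), (2/5) = -1.
Reached (1/5) = 1. Collecting the sign flips along the way, the symbol is +1.

1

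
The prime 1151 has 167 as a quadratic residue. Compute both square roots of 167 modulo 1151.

278, 873

Since 1151 ≡ 3 (mod 4), a square root of 167 is 167^((1151+1)/4) = 167^288 mod 1151.
Repeated squaring: 167^2≡265, 167^4≡14, 167^8≡196, 167^16≡433, 167^32≡1027, 167^64≡413, 167^128≡221, 167^256≡499 (mod 1151).
167^288 = 167^(256+32) ≡ 278 (mod 1151).
Check: 278² = 77284 ≡ 167 (mod 1151). The two roots are 278 and 873.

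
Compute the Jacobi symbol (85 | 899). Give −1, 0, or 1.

Reciprocity: 85 ≡ 1 and 899 ≡ 3 (mod 4), so (85/899) = +(899/85).
Reduce top mod 85: now compute (49/85).
Reciprocity: 49 ≡ 1 and 85 ≡ 1 (mod 4), so (49/85) = +(85/49).
Reduce top mod 49: now compute (36/49).
Pull out 2^2: since 49 ≡ 1 (mod 8), (2/49) = +1, so (2/49)^2 = +1.
Reciprocity: 9 ≡ 1 and 49 ≡ 1 (mod 4), so (9/49) = +(49/9).
Reduce top mod 9: now compute (4/9).
Pull out 2^2: since 9 ≡ 1 (mod 8), (2/9) = +1, so (2/9)^2 = +1.
Reached (1/9) = 1. Collecting the sign flips along the way, the symbol is +1.

1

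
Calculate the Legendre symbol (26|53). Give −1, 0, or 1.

Pull out 2: since 53 ≡ 5 (mod 8), (2/53) = -1.
Reciprocity: 13 ≡ 1 and 53 ≡ 1 (mod 4), so (13/53) = +(53/13).
Reduce top mod 13: now compute (1/13).
Reached (1/13) = 1. Collecting the sign flips along the way, the symbol is -1.

-1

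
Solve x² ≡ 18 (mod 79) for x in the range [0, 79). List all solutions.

27, 52

Since 79 ≡ 3 (mod 4), a square root of 18 is 18^((79+1)/4) = 18^20 mod 79.
Repeated squaring: 18^2≡8, 18^4≡64, 18^8≡67, 18^16≡65 (mod 79).
18^20 = 18^(16+4) ≡ 52 (mod 79).
Check: 52² = 2704 ≡ 18 (mod 79). The two roots are 27 and 52.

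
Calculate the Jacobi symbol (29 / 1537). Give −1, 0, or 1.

Reciprocity: 29 ≡ 1 and 1537 ≡ 1 (mod 4), so (29/1537) = +(1537/29).
Reduce top mod 29: now compute (0/29).
Top reduces to 0: gcd > 1, so the symbol is 0.

0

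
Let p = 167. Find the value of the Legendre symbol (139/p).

Reciprocity: 139 ≡ 3 and 167 ≡ 3 (mod 4), so (139/167) = −(167/139).
Reduce top mod 139: now compute (28/139).
Pull out 2^2: since 139 ≡ 3 (mod 8), (2/139) = -1, so (2/139)^2 = +1.
Reciprocity: 7 ≡ 3 and 139 ≡ 3 (mod 4), so (7/139) = −(139/7).
Reduce top mod 7: now compute (6/7).
Pull out 2: since 7 ≡ 7 (mod 8), (2/7) = +1.
Reciprocity: 3 ≡ 3 and 7 ≡ 3 (mod 4), so (3/7) = −(7/3).
Reduce top mod 3: now compute (1/3).
Reached (1/3) = 1. Collecting the sign flips along the way, the symbol is -1.

-1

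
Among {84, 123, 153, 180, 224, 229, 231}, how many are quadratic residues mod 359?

(84/359) = -1 → non-residue.
(123/359) = +1 → QR.
(153/359) = +1 → QR.
(180/359) = +1 → QR.
(224/359) = -1 → non-residue.
(229/359) = +1 → QR.
(231/359) = -1 → non-residue.
Total quadratic residues among the 7: 4.

4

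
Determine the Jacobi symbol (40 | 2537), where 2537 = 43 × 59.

Pull out 2^3: since 2537 ≡ 1 (mod 8), (2/2537) = +1, so (2/2537)^3 = +1.
Reciprocity: 5 ≡ 1 and 2537 ≡ 1 (mod 4), so (5/2537) = +(2537/5).
Reduce top mod 5: now compute (2/5).
Pull out 2: since 5 ≡ 5 (mod 8), (2/5) = -1.
Reached (1/5) = 1. Collecting the sign flips along the way, the symbol is -1.

-1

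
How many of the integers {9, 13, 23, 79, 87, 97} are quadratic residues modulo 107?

(9/107) = +1 → QR.
(13/107) = +1 → QR.
(23/107) = +1 → QR.
(79/107) = +1 → QR.
(87/107) = +1 → QR.
(97/107) = -1 → non-residue.
Total quadratic residues among the 6: 5.

5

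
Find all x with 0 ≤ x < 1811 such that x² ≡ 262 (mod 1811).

245, 1566

Since 1811 ≡ 3 (mod 4), a square root of 262 is 262^((1811+1)/4) = 262^453 mod 1811.
Repeated squaring: 262^2≡1637, 262^4≡1300, 262^8≡337, 262^16≡1287, 262^32≡1115, 262^64≡879, 262^128≡1155, 262^256≡1129 (mod 1811).
262^453 = 262^(256+128+64+4+1) ≡ 245 (mod 1811).
Check: 245² = 60025 ≡ 262 (mod 1811). The two roots are 245 and 1566.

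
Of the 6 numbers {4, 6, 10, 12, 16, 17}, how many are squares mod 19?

(4/19) = +1 → QR.
(6/19) = +1 → QR.
(10/19) = -1 → non-residue.
(12/19) = -1 → non-residue.
(16/19) = +1 → QR.
(17/19) = +1 → QR.
Total quadratic residues among the 6: 4.

4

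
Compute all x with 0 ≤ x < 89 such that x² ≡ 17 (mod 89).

89 ≡ 1 (mod 4), so we find a root by search.
Trying successive values, 27² = 729 ≡ 17 (mod 89). The other root is 89 − 27 = 62.

27, 62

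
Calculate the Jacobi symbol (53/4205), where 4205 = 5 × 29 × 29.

Reciprocity: 53 ≡ 1 and 4205 ≡ 1 (mod 4), so (53/4205) = +(4205/53).
Reduce top mod 53: now compute (18/53).
Pull out 2: since 53 ≡ 5 (mod 8), (2/53) = -1.
Reciprocity: 9 ≡ 1 and 53 ≡ 1 (mod 4), so (9/53) = +(53/9).
Reduce top mod 9: now compute (8/9).
Pull out 2^3: since 9 ≡ 1 (mod 8), (2/9) = +1, so (2/9)^3 = +1.
Reached (1/9) = 1. Collecting the sign flips along the way, the symbol is -1.

-1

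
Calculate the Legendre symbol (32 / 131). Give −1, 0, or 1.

-1

Euler's criterion: (32/131) ≡ 32^65 (mod 131).
32^2 ≡ 107 (mod 131)
32^4 ≡ 52 (mod 131)
32^8 ≡ 84 (mod 131)
32^16 ≡ 113 (mod 131)
32^32 ≡ 62 (mod 131)
32^64 ≡ 45 (mod 131)
32^65 = 32^(64+1) ≡ 130 (mod 131).
Result is 130 ≡ −1, so (32/131) = −1.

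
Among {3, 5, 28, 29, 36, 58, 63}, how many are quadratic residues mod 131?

6

(3/131) = +1 → QR.
(5/131) = +1 → QR.
(28/131) = +1 → QR.
(29/131) = -1 → non-residue.
(36/131) = +1 → QR.
(58/131) = +1 → QR.
(63/131) = +1 → QR.
Total quadratic residues among the 7: 6.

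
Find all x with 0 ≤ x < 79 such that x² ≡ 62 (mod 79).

Since 79 ≡ 3 (mod 4), a square root of 62 is 62^((79+1)/4) = 62^20 mod 79.
Repeated squaring: 62^2≡52, 62^4≡18, 62^8≡8, 62^16≡64 (mod 79).
62^20 = 62^(16+4) ≡ 46 (mod 79).
Check: 46² = 2116 ≡ 62 (mod 79). The two roots are 33 and 46.

33, 46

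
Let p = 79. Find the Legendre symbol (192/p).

-1

First reduce: 192 ≡ 34 (mod 79).
Pull out 2: since 79 ≡ 7 (mod 8), (2/79) = +1.
Reciprocity: 17 ≡ 1 and 79 ≡ 3 (mod 4), so (17/79) = +(79/17).
Reduce top mod 17: now compute (11/17).
Reciprocity: 11 ≡ 3 and 17 ≡ 1 (mod 4), so (11/17) = +(17/11).
Reduce top mod 11: now compute (6/11).
Pull out 2: since 11 ≡ 3 (mod 8), (2/11) = -1.
Reciprocity: 3 ≡ 3 and 11 ≡ 3 (mod 4), so (3/11) = −(11/3).
Reduce top mod 3: now compute (2/3).
Pull out 2: since 3 ≡ 3 (mod 8), (2/3) = -1.
Reached (1/3) = 1. Collecting the sign flips along the way, the symbol is -1.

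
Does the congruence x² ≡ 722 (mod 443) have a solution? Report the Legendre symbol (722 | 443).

-1

First reduce: 722 ≡ 279 (mod 443).
Reciprocity: 279 ≡ 3 and 443 ≡ 3 (mod 4), so (279/443) = −(443/279).
Reduce top mod 279: now compute (164/279).
Pull out 2^2: since 279 ≡ 7 (mod 8), (2/279) = +1, so (2/279)^2 = +1.
Reciprocity: 41 ≡ 1 and 279 ≡ 3 (mod 4), so (41/279) = +(279/41).
Reduce top mod 41: now compute (33/41).
Reciprocity: 33 ≡ 1 and 41 ≡ 1 (mod 4), so (33/41) = +(41/33).
Reduce top mod 33: now compute (8/33).
Pull out 2^3: since 33 ≡ 1 (mod 8), (2/33) = +1, so (2/33)^3 = +1.
Reached (1/33) = 1. Collecting the sign flips along the way, the symbol is -1.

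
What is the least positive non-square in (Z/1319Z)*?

13

(2/1319) = +1, so 2 is a residue.
(3/1319) = +1, so 3 is a residue.
(4/1319) = +1, so 4 is a residue.
(5/1319) = +1, so 5 is a residue.
(6/1319) = +1, so 6 is a residue.
(7/1319) = +1, so 7 is a residue.
(8/1319) = +1, so 8 is a residue.
(9/1319) = +1, so 9 is a residue.
(10/1319) = +1, so 10 is a residue.
(11/1319) = +1, so 11 is a residue.
(12/1319) = +1, so 12 is a residue.
(13/1319) = −1, so 13 is the smallest positive non-residue mod 1319.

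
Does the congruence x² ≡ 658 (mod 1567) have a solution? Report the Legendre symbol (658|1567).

Pull out 2: since 1567 ≡ 7 (mod 8), (2/1567) = +1.
Reciprocity: 329 ≡ 1 and 1567 ≡ 3 (mod 4), so (329/1567) = +(1567/329).
Reduce top mod 329: now compute (251/329).
Reciprocity: 251 ≡ 3 and 329 ≡ 1 (mod 4), so (251/329) = +(329/251).
Reduce top mod 251: now compute (78/251).
Pull out 2: since 251 ≡ 3 (mod 8), (2/251) = -1.
Reciprocity: 39 ≡ 3 and 251 ≡ 3 (mod 4), so (39/251) = −(251/39).
Reduce top mod 39: now compute (17/39).
Reciprocity: 17 ≡ 1 and 39 ≡ 3 (mod 4), so (17/39) = +(39/17).
Reduce top mod 17: now compute (5/17).
Reciprocity: 5 ≡ 1 and 17 ≡ 1 (mod 4), so (5/17) = +(17/5).
Reduce top mod 5: now compute (2/5).
Pull out 2: since 5 ≡ 5 (mod 8), (2/5) = -1.
Reached (1/5) = 1. Collecting the sign flips along the way, the symbol is -1.

-1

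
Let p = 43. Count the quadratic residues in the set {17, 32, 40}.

(17/43) = +1 → QR.
(32/43) = -1 → non-residue.
(40/43) = +1 → QR.
Total quadratic residues among the 3: 2.

2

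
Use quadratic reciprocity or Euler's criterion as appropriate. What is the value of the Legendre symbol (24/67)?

1

Pull out 2^3: since 67 ≡ 3 (mod 8), (2/67) = -1, so (2/67)^3 = -1.
Reciprocity: 3 ≡ 3 and 67 ≡ 3 (mod 4), so (3/67) = −(67/3).
Reduce top mod 3: now compute (1/3).
Reached (1/3) = 1. Collecting the sign flips along the way, the symbol is +1.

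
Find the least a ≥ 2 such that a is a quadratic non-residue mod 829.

2

(2/829) = −1, so 2 is the smallest positive non-residue mod 829.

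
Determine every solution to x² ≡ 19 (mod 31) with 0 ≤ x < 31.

9, 22

Since 31 ≡ 3 (mod 4), a square root of 19 is 19^((31+1)/4) = 19^8 mod 31.
Repeated squaring: 19^2≡20, 19^4≡28, 19^8≡9 (mod 31).
19^8 = 19^(8) ≡ 9 (mod 31).
Check: 9² = 81 ≡ 19 (mod 31). The two roots are 9 and 22.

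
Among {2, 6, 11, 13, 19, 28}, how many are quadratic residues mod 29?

3

(2/29) = -1 → non-residue.
(6/29) = +1 → QR.
(11/29) = -1 → non-residue.
(13/29) = +1 → QR.
(19/29) = -1 → non-residue.
(28/29) = +1 → QR.
Total quadratic residues among the 6: 3.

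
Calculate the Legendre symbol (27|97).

Euler's criterion: (27/97) ≡ 27^48 (mod 97).
27^2 ≡ 50 (mod 97)
27^4 ≡ 75 (mod 97)
27^8 ≡ 96 (mod 97)
27^16 ≡ 1 (mod 97)
27^32 ≡ 1 (mod 97)
27^48 = 27^(32+16) ≡ 1 (mod 97).
Result is 1, so (27/97) = 1.

1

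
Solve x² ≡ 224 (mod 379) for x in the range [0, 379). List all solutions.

130, 249

Since 379 ≡ 3 (mod 4), a square root of 224 is 224^((379+1)/4) = 224^95 mod 379.
Repeated squaring: 224^2≡148, 224^4≡301, 224^8≡20, 224^16≡21, 224^32≡62, 224^64≡54 (mod 379).
224^95 = 224^(64+16+8+4+2+1) ≡ 130 (mod 379).
Check: 130² = 16900 ≡ 224 (mod 379). The two roots are 130 and 249.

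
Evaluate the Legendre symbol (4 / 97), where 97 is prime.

1

Pull out 2^2: since 97 ≡ 1 (mod 8), (2/97) = +1, so (2/97)^2 = +1.
Reached (1/97) = 1. Collecting the sign flips along the way, the symbol is +1.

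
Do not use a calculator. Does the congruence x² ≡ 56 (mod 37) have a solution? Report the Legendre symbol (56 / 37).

First reduce: 56 ≡ 19 (mod 37).
Reciprocity: 19 ≡ 3 and 37 ≡ 1 (mod 4), so (19/37) = +(37/19).
Reduce top mod 19: now compute (18/19).
Pull out 2: since 19 ≡ 3 (mod 8), (2/19) = -1.
Reciprocity: 9 ≡ 1 and 19 ≡ 3 (mod 4), so (9/19) = +(19/9).
Reduce top mod 9: now compute (1/9).
Reached (1/9) = 1. Collecting the sign flips along the way, the symbol is -1.

-1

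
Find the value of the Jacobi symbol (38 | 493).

1

Pull out 2: since 493 ≡ 5 (mod 8), (2/493) = -1.
Reciprocity: 19 ≡ 3 and 493 ≡ 1 (mod 4), so (19/493) = +(493/19).
Reduce top mod 19: now compute (18/19).
Pull out 2: since 19 ≡ 3 (mod 8), (2/19) = -1.
Reciprocity: 9 ≡ 1 and 19 ≡ 3 (mod 4), so (9/19) = +(19/9).
Reduce top mod 9: now compute (1/9).
Reached (1/9) = 1. Collecting the sign flips along the way, the symbol is +1.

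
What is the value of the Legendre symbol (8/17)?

Euler's criterion: (8/17) ≡ 8^8 (mod 17).
8^2 ≡ 13 (mod 17)
8^4 ≡ 16 (mod 17)
8^8 ≡ 1 (mod 17)
8^8 = 8^(8) ≡ 1 (mod 17).
Result is 1, so (8/17) = 1.

1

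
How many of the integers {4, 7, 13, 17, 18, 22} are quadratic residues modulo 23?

(4/23) = +1 → QR.
(7/23) = -1 → non-residue.
(13/23) = +1 → QR.
(17/23) = -1 → non-residue.
(18/23) = +1 → QR.
(22/23) = -1 → non-residue.
Total quadratic residues among the 6: 3.

3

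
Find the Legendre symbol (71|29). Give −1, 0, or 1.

First reduce: 71 ≡ 13 (mod 29).
Reciprocity: 13 ≡ 1 and 29 ≡ 1 (mod 4), so (13/29) = +(29/13).
Reduce top mod 13: now compute (3/13).
Reciprocity: 3 ≡ 3 and 13 ≡ 1 (mod 4), so (3/13) = +(13/3).
Reduce top mod 3: now compute (1/3).
Reached (1/3) = 1. Collecting the sign flips along the way, the symbol is +1.

1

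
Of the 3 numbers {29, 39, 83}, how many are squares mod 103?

2

(29/103) = +1 → QR.
(39/103) = -1 → non-residue.
(83/103) = +1 → QR.
Total quadratic residues among the 3: 2.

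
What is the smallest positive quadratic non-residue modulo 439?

3

(2/439) = +1, so 2 is a residue.
(3/439) = −1, so 3 is the smallest positive non-residue mod 439.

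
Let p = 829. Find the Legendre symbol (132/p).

1

Euler's criterion: (132/829) ≡ 132^414 (mod 829).
132^2 ≡ 15 (mod 829)
132^4 ≡ 225 (mod 829)
132^8 ≡ 56 (mod 829)
132^16 ≡ 649 (mod 829)
132^32 ≡ 69 (mod 829)
132^64 ≡ 616 (mod 829)
132^128 ≡ 603 (mod 829)
132^256 ≡ 507 (mod 829)
132^414 = 132^(256+128+16+8+4+2) ≡ 1 (mod 829).
Result is 1, so (132/829) = 1.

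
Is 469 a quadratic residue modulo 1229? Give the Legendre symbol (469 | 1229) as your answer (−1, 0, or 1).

1

Reciprocity: 469 ≡ 1 and 1229 ≡ 1 (mod 4), so (469/1229) = +(1229/469).
Reduce top mod 469: now compute (291/469).
Reciprocity: 291 ≡ 3 and 469 ≡ 1 (mod 4), so (291/469) = +(469/291).
Reduce top mod 291: now compute (178/291).
Pull out 2: since 291 ≡ 3 (mod 8), (2/291) = -1.
Reciprocity: 89 ≡ 1 and 291 ≡ 3 (mod 4), so (89/291) = +(291/89).
Reduce top mod 89: now compute (24/89).
Pull out 2^3: since 89 ≡ 1 (mod 8), (2/89) = +1, so (2/89)^3 = +1.
Reciprocity: 3 ≡ 3 and 89 ≡ 1 (mod 4), so (3/89) = +(89/3).
Reduce top mod 3: now compute (2/3).
Pull out 2: since 3 ≡ 3 (mod 8), (2/3) = -1.
Reached (1/3) = 1. Collecting the sign flips along the way, the symbol is +1.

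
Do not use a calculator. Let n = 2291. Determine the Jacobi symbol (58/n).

0

Pull out 2: since 2291 ≡ 3 (mod 8), (2/2291) = -1.
Reciprocity: 29 ≡ 1 and 2291 ≡ 3 (mod 4), so (29/2291) = +(2291/29).
Reduce top mod 29: now compute (0/29).
Top reduces to 0: gcd > 1, so the symbol is 0.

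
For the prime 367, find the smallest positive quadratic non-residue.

(2/367) = +1, so 2 is a residue.
(3/367) = −1, so 3 is the smallest positive non-residue mod 367.

3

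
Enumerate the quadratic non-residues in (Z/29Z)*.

Square k = 1,…,14 (k and 29−k give the same square):
1²=1, 2²=4, 3²=9, 4²=16, 5²=25, 6²≡7, 7²≡20, 8²≡6, 9²≡23, 10²≡13, 11²≡5, 12²≡28, 13²≡24, 14²≡22 (mod 29).
The residues are {1, 4, 5, 6, 7, 9, 13, 16, 20, 22, 23, 24, 25, 28}; the non-residues are the remaining 14 nonzero classes.

2,3,8,10,11,12,14,15,17,18,19,21,26,27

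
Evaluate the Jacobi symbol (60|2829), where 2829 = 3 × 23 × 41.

0

Pull out 2^2: since 2829 ≡ 5 (mod 8), (2/2829) = -1, so (2/2829)^2 = +1.
Reciprocity: 15 ≡ 3 and 2829 ≡ 1 (mod 4), so (15/2829) = +(2829/15).
Reduce top mod 15: now compute (9/15).
Reciprocity: 9 ≡ 1 and 15 ≡ 3 (mod 4), so (9/15) = +(15/9).
Reduce top mod 9: now compute (6/9).
Pull out 2: since 9 ≡ 1 (mod 8), (2/9) = +1.
Reciprocity: 3 ≡ 3 and 9 ≡ 1 (mod 4), so (3/9) = +(9/3).
Reduce top mod 3: now compute (0/3).
Top reduces to 0: gcd > 1, so the symbol is 0.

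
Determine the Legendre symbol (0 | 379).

0

Top reduces to 0: gcd > 1, so the symbol is 0.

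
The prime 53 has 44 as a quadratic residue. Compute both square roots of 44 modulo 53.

16, 37

53 ≡ 1 (mod 4), so we find a root by search.
Trying successive values, 16² = 256 ≡ 44 (mod 53). The other root is 53 − 16 = 37.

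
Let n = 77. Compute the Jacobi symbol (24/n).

Pull out 2^3: since 77 ≡ 5 (mod 8), (2/77) = -1, so (2/77)^3 = -1.
Reciprocity: 3 ≡ 3 and 77 ≡ 1 (mod 4), so (3/77) = +(77/3).
Reduce top mod 3: now compute (2/3).
Pull out 2: since 3 ≡ 3 (mod 8), (2/3) = -1.
Reached (1/3) = 1. Collecting the sign flips along the way, the symbol is +1.

1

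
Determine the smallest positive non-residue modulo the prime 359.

(2/359) = +1, so 2 is a residue.
(3/359) = +1, so 3 is a residue.
(4/359) = +1, so 4 is a residue.
(5/359) = +1, so 5 is a residue.
(6/359) = +1, so 6 is a residue.
(7/359) = −1, so 7 is the smallest positive non-residue mod 359.

7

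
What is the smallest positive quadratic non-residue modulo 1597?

(2/1597) = −1, so 2 is the smallest positive non-residue mod 1597.

2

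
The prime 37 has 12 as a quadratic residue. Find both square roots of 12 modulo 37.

7, 30

37 ≡ 1 (mod 4), so we find a root by search.
Trying successive values, 7² = 49 ≡ 12 (mod 37). The other root is 37 − 7 = 30.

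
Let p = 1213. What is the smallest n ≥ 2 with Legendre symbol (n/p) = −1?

2

(2/1213) = −1, so 2 is the smallest positive non-residue mod 1213.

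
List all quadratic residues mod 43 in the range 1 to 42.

Square k = 1,…,21 (k and 43−k give the same square):
1²=1, 2²=4, 3²=9, 4²=16, 5²=25, 6²=36, 7²≡6, 8²≡21, 9²≡38, 10²≡14, 11²≡35, 12²≡15, 13²≡40, 14²≡24, 15²≡10, 16²≡41, 17²≡31, 18²≡23, 19²≡17, 20²≡13, 21²≡11 (mod 43).
So the quadratic residues mod 43 are {1, 4, 6, 9, 10, 11, 13, 14, 15, 16, 17, 21, 23, 24, 25, 31, 35, 36, 38, 40, 41}.

1,4,6,9,10,11,13,14,15,16,17,21,23,24,25,31,35,36,38,40,41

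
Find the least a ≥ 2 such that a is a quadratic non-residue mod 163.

2

(2/163) = −1, so 2 is the smallest positive non-residue mod 163.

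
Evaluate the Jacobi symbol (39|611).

Reciprocity: 39 ≡ 3 and 611 ≡ 3 (mod 4), so (39/611) = −(611/39).
Reduce top mod 39: now compute (26/39).
Pull out 2: since 39 ≡ 7 (mod 8), (2/39) = +1.
Reciprocity: 13 ≡ 1 and 39 ≡ 3 (mod 4), so (13/39) = +(39/13).
Reduce top mod 13: now compute (0/13).
Top reduces to 0: gcd > 1, so the symbol is 0.

0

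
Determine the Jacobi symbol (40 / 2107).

Pull out 2^3: since 2107 ≡ 3 (mod 8), (2/2107) = -1, so (2/2107)^3 = -1.
Reciprocity: 5 ≡ 1 and 2107 ≡ 3 (mod 4), so (5/2107) = +(2107/5).
Reduce top mod 5: now compute (2/5).
Pull out 2: since 5 ≡ 5 (mod 8), (2/5) = -1.
Reached (1/5) = 1. Collecting the sign flips along the way, the symbol is +1.

1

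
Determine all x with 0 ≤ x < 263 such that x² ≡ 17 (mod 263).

65, 198

Since 263 ≡ 3 (mod 4), a square root of 17 is 17^((263+1)/4) = 17^66 mod 263.
Repeated squaring: 17^2≡26, 17^4≡150, 17^8≡145, 17^16≡248, 17^32≡225, 17^64≡129 (mod 263).
17^66 = 17^(64+2) ≡ 198 (mod 263).
Check: 198² = 39204 ≡ 17 (mod 263). The two roots are 65 and 198.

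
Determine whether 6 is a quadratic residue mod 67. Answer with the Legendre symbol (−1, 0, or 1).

Pull out 2: since 67 ≡ 3 (mod 8), (2/67) = -1.
Reciprocity: 3 ≡ 3 and 67 ≡ 3 (mod 4), so (3/67) = −(67/3).
Reduce top mod 3: now compute (1/3).
Reached (1/3) = 1. Collecting the sign flips along the way, the symbol is +1.

1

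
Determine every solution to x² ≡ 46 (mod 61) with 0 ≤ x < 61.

30, 31

61 ≡ 1 (mod 4), so we find a root by search.
Trying successive values, 30² = 900 ≡ 46 (mod 61). The other root is 61 − 30 = 31.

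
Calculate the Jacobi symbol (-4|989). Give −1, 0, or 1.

First reduce: -4 ≡ 985 (mod 989).
Reciprocity: 985 ≡ 1 and 989 ≡ 1 (mod 4), so (985/989) = +(989/985).
Reduce top mod 985: now compute (4/985).
Pull out 2^2: since 985 ≡ 1 (mod 8), (2/985) = +1, so (2/985)^2 = +1.
Reached (1/985) = 1. Collecting the sign flips along the way, the symbol is +1.

1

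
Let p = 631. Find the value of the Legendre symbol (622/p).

Euler's criterion: (622/631) ≡ 622^315 (mod 631).
622^2 ≡ 81 (mod 631)
622^4 ≡ 251 (mod 631)
622^8 ≡ 532 (mod 631)
622^16 ≡ 336 (mod 631)
622^32 ≡ 578 (mod 631)
622^64 ≡ 285 (mod 631)
622^128 ≡ 457 (mod 631)
622^256 ≡ 619 (mod 631)
622^315 = 622^(256+32+16+8+2+1) ≡ 630 (mod 631).
Result is 630 ≡ −1, so (622/631) = −1.

-1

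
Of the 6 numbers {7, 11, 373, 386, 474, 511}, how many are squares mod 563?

3

(7/563) = +1 → QR.
(11/563) = +1 → QR.
(373/563) = -1 → non-residue.
(386/563) = -1 → non-residue.
(474/563) = +1 → QR.
(511/563) = -1 → non-residue.
Total quadratic residues among the 6: 3.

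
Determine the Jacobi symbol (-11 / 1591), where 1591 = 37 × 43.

First reduce: -11 ≡ 1580 (mod 1591).
Pull out 2^2: since 1591 ≡ 7 (mod 8), (2/1591) = +1, so (2/1591)^2 = +1.
Reciprocity: 395 ≡ 3 and 1591 ≡ 3 (mod 4), so (395/1591) = −(1591/395).
Reduce top mod 395: now compute (11/395).
Reciprocity: 11 ≡ 3 and 395 ≡ 3 (mod 4), so (11/395) = −(395/11).
Reduce top mod 11: now compute (10/11).
Pull out 2: since 11 ≡ 3 (mod 8), (2/11) = -1.
Reciprocity: 5 ≡ 1 and 11 ≡ 3 (mod 4), so (5/11) = +(11/5).
Reduce top mod 5: now compute (1/5).
Reached (1/5) = 1. Collecting the sign flips along the way, the symbol is -1.

-1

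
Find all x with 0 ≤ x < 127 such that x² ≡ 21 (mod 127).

Since 127 ≡ 3 (mod 4), a square root of 21 is 21^((127+1)/4) = 21^32 mod 127.
Repeated squaring: 21^2≡60, 21^4≡44, 21^8≡31, 21^16≡72, 21^32≡104 (mod 127).
21^32 = 21^(32) ≡ 104 (mod 127).
Check: 104² = 10816 ≡ 21 (mod 127). The two roots are 23 and 104.

23, 104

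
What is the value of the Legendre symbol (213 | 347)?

Reciprocity: 213 ≡ 1 and 347 ≡ 3 (mod 4), so (213/347) = +(347/213).
Reduce top mod 213: now compute (134/213).
Pull out 2: since 213 ≡ 5 (mod 8), (2/213) = -1.
Reciprocity: 67 ≡ 3 and 213 ≡ 1 (mod 4), so (67/213) = +(213/67).
Reduce top mod 67: now compute (12/67).
Pull out 2^2: since 67 ≡ 3 (mod 8), (2/67) = -1, so (2/67)^2 = +1.
Reciprocity: 3 ≡ 3 and 67 ≡ 3 (mod 4), so (3/67) = −(67/3).
Reduce top mod 3: now compute (1/3).
Reached (1/3) = 1. Collecting the sign flips along the way, the symbol is +1.

1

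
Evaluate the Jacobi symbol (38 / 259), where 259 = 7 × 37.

-1

Pull out 2: since 259 ≡ 3 (mod 8), (2/259) = -1.
Reciprocity: 19 ≡ 3 and 259 ≡ 3 (mod 4), so (19/259) = −(259/19).
Reduce top mod 19: now compute (12/19).
Pull out 2^2: since 19 ≡ 3 (mod 8), (2/19) = -1, so (2/19)^2 = +1.
Reciprocity: 3 ≡ 3 and 19 ≡ 3 (mod 4), so (3/19) = −(19/3).
Reduce top mod 3: now compute (1/3).
Reached (1/3) = 1. Collecting the sign flips along the way, the symbol is -1.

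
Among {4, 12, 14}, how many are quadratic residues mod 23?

2

(4/23) = +1 → QR.
(12/23) = +1 → QR.
(14/23) = -1 → non-residue.
Total quadratic residues among the 3: 2.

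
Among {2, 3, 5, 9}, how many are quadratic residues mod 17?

2

(2/17) = +1 → QR.
(3/17) = -1 → non-residue.
(5/17) = -1 → non-residue.
(9/17) = +1 → QR.
Total quadratic residues among the 4: 2.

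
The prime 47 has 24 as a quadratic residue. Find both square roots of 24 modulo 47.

20, 27

Since 47 ≡ 3 (mod 4), a square root of 24 is 24^((47+1)/4) = 24^12 mod 47.
Repeated squaring: 24^2≡12, 24^4≡3, 24^8≡9 (mod 47).
24^12 = 24^(8+4) ≡ 27 (mod 47).
Check: 27² = 729 ≡ 24 (mod 47). The two roots are 20 and 27.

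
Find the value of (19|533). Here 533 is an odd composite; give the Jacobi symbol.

Reciprocity: 19 ≡ 3 and 533 ≡ 1 (mod 4), so (19/533) = +(533/19).
Reduce top mod 19: now compute (1/19).
Reached (1/19) = 1. Collecting the sign flips along the way, the symbol is +1.

1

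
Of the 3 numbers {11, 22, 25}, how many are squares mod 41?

1

(11/41) = -1 → non-residue.
(22/41) = -1 → non-residue.
(25/41) = +1 → QR.
Total quadratic residues among the 3: 1.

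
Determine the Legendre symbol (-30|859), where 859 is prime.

-1

First reduce: -30 ≡ 829 (mod 859).
Reciprocity: 829 ≡ 1 and 859 ≡ 3 (mod 4), so (829/859) = +(859/829).
Reduce top mod 829: now compute (30/829).
Pull out 2: since 829 ≡ 5 (mod 8), (2/829) = -1.
Reciprocity: 15 ≡ 3 and 829 ≡ 1 (mod 4), so (15/829) = +(829/15).
Reduce top mod 15: now compute (4/15).
Pull out 2^2: since 15 ≡ 7 (mod 8), (2/15) = +1, so (2/15)^2 = +1.
Reached (1/15) = 1. Collecting the sign flips along the way, the symbol is -1.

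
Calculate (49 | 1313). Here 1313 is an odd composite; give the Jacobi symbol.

1

Reciprocity: 49 ≡ 1 and 1313 ≡ 1 (mod 4), so (49/1313) = +(1313/49).
Reduce top mod 49: now compute (39/49).
Reciprocity: 39 ≡ 3 and 49 ≡ 1 (mod 4), so (39/49) = +(49/39).
Reduce top mod 39: now compute (10/39).
Pull out 2: since 39 ≡ 7 (mod 8), (2/39) = +1.
Reciprocity: 5 ≡ 1 and 39 ≡ 3 (mod 4), so (5/39) = +(39/5).
Reduce top mod 5: now compute (4/5).
Pull out 2^2: since 5 ≡ 5 (mod 8), (2/5) = -1, so (2/5)^2 = +1.
Reached (1/5) = 1. Collecting the sign flips along the way, the symbol is +1.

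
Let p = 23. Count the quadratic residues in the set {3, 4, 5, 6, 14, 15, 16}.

4

(3/23) = +1 → QR.
(4/23) = +1 → QR.
(5/23) = -1 → non-residue.
(6/23) = +1 → QR.
(14/23) = -1 → non-residue.
(15/23) = -1 → non-residue.
(16/23) = +1 → QR.
Total quadratic residues among the 7: 4.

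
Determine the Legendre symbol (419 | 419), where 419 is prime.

First reduce: 419 ≡ 0 (mod 419).
Top reduces to 0: gcd > 1, so the symbol is 0.

0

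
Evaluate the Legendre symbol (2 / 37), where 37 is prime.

Euler's criterion: (2/37) ≡ 2^18 (mod 37).
2^2 ≡ 4 (mod 37)
2^4 ≡ 16 (mod 37)
2^8 ≡ 34 (mod 37)
2^16 ≡ 9 (mod 37)
2^18 = 2^(16+2) ≡ 36 (mod 37).
Result is 36 ≡ −1, so (2/37) = −1.

-1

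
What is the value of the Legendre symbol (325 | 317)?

Euler's criterion: (325/317) ≡ 8^158 (mod 317).
8^2 ≡ 64 (mod 317)
8^4 ≡ 292 (mod 317)
8^8 ≡ 308 (mod 317)
8^16 ≡ 81 (mod 317)
8^32 ≡ 221 (mod 317)
8^64 ≡ 23 (mod 317)
8^128 ≡ 212 (mod 317)
8^158 = 8^(128+16+8+4+2) ≡ 316 (mod 317).
Result is 316 ≡ −1, so (325/317) = −1.

-1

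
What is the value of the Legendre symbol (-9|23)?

First reduce: -9 ≡ 14 (mod 23).
Pull out 2: since 23 ≡ 7 (mod 8), (2/23) = +1.
Reciprocity: 7 ≡ 3 and 23 ≡ 3 (mod 4), so (7/23) = −(23/7).
Reduce top mod 7: now compute (2/7).
Pull out 2: since 7 ≡ 7 (mod 8), (2/7) = +1.
Reached (1/7) = 1. Collecting the sign flips along the way, the symbol is -1.

-1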